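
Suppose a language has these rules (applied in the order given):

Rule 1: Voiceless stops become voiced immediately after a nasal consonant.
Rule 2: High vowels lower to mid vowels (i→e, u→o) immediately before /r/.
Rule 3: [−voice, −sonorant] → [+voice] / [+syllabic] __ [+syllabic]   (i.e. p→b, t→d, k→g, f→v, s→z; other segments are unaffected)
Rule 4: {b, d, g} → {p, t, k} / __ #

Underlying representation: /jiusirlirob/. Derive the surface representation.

jiuzerlerop

Rule 1 (post-nasal voicing): no segment meets the environment; /jiusirlirob/ is unchanged.
Rule 2 (pre-rhotic lowering): /i/ is a high vowel immediately before /r/, so it lowers to [e]. /i/ is a high vowel immediately before /r/, so it lowers to [e]. /jiusirlirob/ → jiuserlerob.
Rule 3 (intervocalic voicing): /s/ is a voiceless obstruent between vowels /u/ and /e/, so it voices to [z]. /jiuserlerob/ → jiuzerlerob.
Rule 4 (final devoicing): /b/ is a voiced stop in word-final position, so it devoices to [p]. /jiuzerlerob/ → jiuzerlerop.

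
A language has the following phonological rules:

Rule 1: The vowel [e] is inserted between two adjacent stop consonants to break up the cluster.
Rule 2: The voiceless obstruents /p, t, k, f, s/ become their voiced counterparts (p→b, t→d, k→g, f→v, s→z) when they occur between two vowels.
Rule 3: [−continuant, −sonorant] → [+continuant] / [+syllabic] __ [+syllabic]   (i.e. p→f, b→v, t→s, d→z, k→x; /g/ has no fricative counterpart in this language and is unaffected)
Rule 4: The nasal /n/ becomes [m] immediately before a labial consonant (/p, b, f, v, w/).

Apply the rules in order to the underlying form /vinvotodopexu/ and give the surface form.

vimvozozovexu

Rule 1 (stop-cluster e-epenthesis): no segment meets the environment; /vinvotodopexu/ is unchanged.
Rule 2 (intervocalic voicing): /t/ is a voiceless obstruent between vowels /o/ and /o/, so it voices to [d]. /p/ is a voiceless obstruent between vowels /o/ and /e/, so it voices to [b]. /vinvotodopexu/ → vinvododobexu.
Rule 3 (intervocalic spirantization): /d/ is a stop between vowels /o/ and /o/, so it spirantizes to the fricative [z]. /d/ is a stop between vowels /o/ and /o/, so it spirantizes to the fricative [z]. /b/ is a stop between vowels /o/ and /e/, so it spirantizes to the fricative [v]. /vinvododobexu/ → vinvozozovexu.
Rule 4 (nasal place assimilation): /n/ precedes the labial consonant /v/, so it assimilates in place to [m]. /vinvozozovexu/ → vimvozozovexu.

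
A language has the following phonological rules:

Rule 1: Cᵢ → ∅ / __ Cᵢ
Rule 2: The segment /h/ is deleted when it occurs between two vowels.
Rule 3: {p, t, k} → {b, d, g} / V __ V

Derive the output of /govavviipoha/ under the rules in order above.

Rule 1 (degemination): /vv/ is a geminate; the first /v/ deletes. /govavviipoha/ → govaviipoha.
Rule 2 (intervocalic h-deletion): /h/ occurs between vowels /o/ and /a/, so it deletes. /govaviipoha/ → govaviipoa.
Rule 3 (intervocalic voicing): /p/ is a voiceless stop between vowels /i/ and /o/, so it voices to [b]. /govaviipoa/ → govaviiboa.

govaviiboa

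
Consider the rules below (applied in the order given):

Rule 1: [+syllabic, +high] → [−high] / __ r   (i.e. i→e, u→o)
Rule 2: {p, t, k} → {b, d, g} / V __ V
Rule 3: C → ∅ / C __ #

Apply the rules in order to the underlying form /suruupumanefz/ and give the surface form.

Rule 1 (pre-rhotic lowering): /u/ is a high vowel immediately before /r/, so it lowers to [o]. /suruupumanefz/ → soruupumanefz.
Rule 2 (intervocalic voicing): /p/ is a voiceless stop between vowels /u/ and /u/, so it voices to [b]. /soruupumanefz/ → soruubumanefz.
Rule 3 (final cluster simplification): /z/ is the second consonant of a word-final cluster /fz/, so it deletes. /soruubumanefz/ → soruubumanef.

soruubumanef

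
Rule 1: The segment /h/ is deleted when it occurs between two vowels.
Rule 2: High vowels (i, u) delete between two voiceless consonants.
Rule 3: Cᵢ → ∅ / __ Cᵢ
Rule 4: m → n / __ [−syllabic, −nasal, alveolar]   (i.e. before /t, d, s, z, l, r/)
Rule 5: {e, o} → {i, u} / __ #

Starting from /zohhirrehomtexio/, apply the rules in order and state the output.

Rule 1 (intervocalic h-deletion): /h/ occurs between vowels /e/ and /o/, so it deletes. /zohhirrehomtexio/ → zohhirreomtexio.
Rule 2 (high vowel syncope): no segment meets the environment; /zohhirreomtexio/ is unchanged.
Rule 3 (degemination): /hh/ is a geminate; the first /h/ deletes. /rr/ is a geminate; the first /r/ deletes. /zohhirreomtexio/ → zohireomtexio.
Rule 4 (nasal place assimilation): /m/ precedes the alveolar consonant /t/, so it assimilates in place to [n]. /zohireomtexio/ → zohireontexio.
Rule 5 (final vowel raising): /o/ is a mid vowel in word-final position, so it raises to [u]. /zohireontexio/ → zohireontexiu.

zohireontexiu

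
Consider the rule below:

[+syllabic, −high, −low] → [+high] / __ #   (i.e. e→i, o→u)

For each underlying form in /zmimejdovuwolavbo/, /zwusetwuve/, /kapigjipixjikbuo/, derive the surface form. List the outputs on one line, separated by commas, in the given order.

/zmimejdovuwolavbo/: /o/ is a mid vowel in word-final position, so it raises to [u]. → [zmimejdovuwolavbu].
/zwusetwuve/: /e/ is a mid vowel in word-final position, so it raises to [i]. → [zwusetwuvi].
/kapigjipixjikbuo/: /o/ is a mid vowel in word-final position, so it raises to [u]. → [kapigjipixjikbuu].

zmimejdovuwolavbu, zwusetwuvi, kapigjipixjikbuu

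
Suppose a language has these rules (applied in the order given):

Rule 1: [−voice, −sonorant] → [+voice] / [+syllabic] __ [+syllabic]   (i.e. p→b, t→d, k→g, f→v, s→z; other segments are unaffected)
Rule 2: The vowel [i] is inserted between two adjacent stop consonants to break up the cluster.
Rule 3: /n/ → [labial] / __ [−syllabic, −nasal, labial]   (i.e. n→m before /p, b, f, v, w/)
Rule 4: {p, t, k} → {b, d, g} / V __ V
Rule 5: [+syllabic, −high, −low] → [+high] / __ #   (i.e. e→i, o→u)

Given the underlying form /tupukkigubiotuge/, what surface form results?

tubugigigubiodugi

Rule 1 (intervocalic voicing): /p/ is a voiceless obstruent between vowels /u/ and /u/, so it voices to [b]. /t/ is a voiceless obstruent between vowels /o/ and /u/, so it voices to [d]. /tupukkigubiotuge/ → tubukkigubioduge.
Rule 2 (stop-cluster i-epenthesis): /k/ and /k/ form a stop–stop cluster, so [i] is inserted between them. /tubukkigubioduge/ → tubukikigubioduge.
Rule 3 (nasal place assimilation): no segment meets the environment; /tubukikigubioduge/ is unchanged.
Rule 4 (intervocalic voicing): /k/ is a voiceless stop between vowels /u/ and /i/, so it voices to [g]. /k/ is a voiceless stop between vowels /i/ and /i/, so it voices to [g]. /tubukikigubioduge/ → tubugigigubioduge.
Rule 5 (final vowel raising): /e/ is a mid vowel in word-final position, so it raises to [i]. /tubugigigubioduge/ → tubugigigubiodugi.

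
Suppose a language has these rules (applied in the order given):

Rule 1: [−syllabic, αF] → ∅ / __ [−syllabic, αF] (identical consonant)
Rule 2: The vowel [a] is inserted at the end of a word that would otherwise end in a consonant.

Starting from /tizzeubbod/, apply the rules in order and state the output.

tizeuboda

Rule 1 (degemination): /zz/ is a geminate; the first /z/ deletes. /bb/ is a geminate; the first /b/ deletes. /tizzeubbod/ → tizeubod.
Rule 2 (final a-epenthesis): the form ends in the consonant /d/, so [a] is inserted word-finally. /tizeubod/ → tizeuboda.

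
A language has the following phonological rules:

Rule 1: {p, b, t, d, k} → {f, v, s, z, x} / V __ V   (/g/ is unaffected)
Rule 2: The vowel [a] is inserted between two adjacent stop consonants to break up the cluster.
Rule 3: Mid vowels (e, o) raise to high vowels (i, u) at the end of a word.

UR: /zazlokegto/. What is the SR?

zazloxegatu

Rule 1 (intervocalic spirantization): /k/ is a stop between vowels /o/ and /e/, so it spirantizes to the fricative [x]. /zazlokegto/ → zazloxegto.
Rule 2 (stop-cluster a-epenthesis): /g/ and /t/ form a stop–stop cluster, so [a] is inserted between them. /zazloxegto/ → zazloxegato.
Rule 3 (final vowel raising): /o/ is a mid vowel in word-final position, so it raises to [u]. /zazloxegato/ → zazloxegatu.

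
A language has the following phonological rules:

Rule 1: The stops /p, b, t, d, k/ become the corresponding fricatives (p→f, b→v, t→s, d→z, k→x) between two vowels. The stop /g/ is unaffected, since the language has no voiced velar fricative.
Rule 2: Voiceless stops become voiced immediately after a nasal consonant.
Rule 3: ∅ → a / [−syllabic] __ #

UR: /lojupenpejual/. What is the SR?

Rule 1 (intervocalic spirantization): /p/ is a stop between vowels /u/ and /e/, so it spirantizes to the fricative [f]. /lojupenpejual/ → lojufenpejual.
Rule 2 (post-nasal voicing): /p/ is a voiceless stop immediately after the nasal /n/, so it voices to [b]. /lojufenpejual/ → lojufenbejual.
Rule 3 (final a-epenthesis): the form ends in the consonant /l/, so [a] is inserted word-finally. /lojufenbejual/ → lojufenbejuala.

lojufenbejuala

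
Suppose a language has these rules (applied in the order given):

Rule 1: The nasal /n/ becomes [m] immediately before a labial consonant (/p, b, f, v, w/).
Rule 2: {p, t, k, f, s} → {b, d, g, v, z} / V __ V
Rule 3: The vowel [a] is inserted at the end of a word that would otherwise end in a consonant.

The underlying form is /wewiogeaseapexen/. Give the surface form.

Rule 1 (nasal place assimilation): no segment meets the environment; /wewiogeaseapexen/ is unchanged.
Rule 2 (intervocalic voicing): /s/ is a voiceless obstruent between vowels /a/ and /e/, so it voices to [z]. /p/ is a voiceless obstruent between vowels /a/ and /e/, so it voices to [b]. /wewiogeaseapexen/ → wewiogeazeabexen.
Rule 3 (final a-epenthesis): the form ends in the consonant /n/, so [a] is inserted word-finally. /wewiogeazeabexen/ → wewiogeazeabexena.

wewiogeazeabexena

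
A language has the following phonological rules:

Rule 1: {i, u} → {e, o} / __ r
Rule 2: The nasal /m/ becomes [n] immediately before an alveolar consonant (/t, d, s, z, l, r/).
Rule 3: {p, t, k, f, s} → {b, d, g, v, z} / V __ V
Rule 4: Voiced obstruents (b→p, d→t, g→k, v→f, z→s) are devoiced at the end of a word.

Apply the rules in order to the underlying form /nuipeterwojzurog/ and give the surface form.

Rule 1 (pre-rhotic lowering): /u/ is a high vowel immediately before /r/, so it lowers to [o]. /nuipeterwojzurog/ → nuipeterwojzorog.
Rule 2 (nasal place assimilation): no segment meets the environment; /nuipeterwojzorog/ is unchanged.
Rule 3 (intervocalic voicing): /p/ is a voiceless obstruent between vowels /i/ and /e/, so it voices to [b]. /t/ is a voiceless obstruent between vowels /e/ and /e/, so it voices to [d]. /nuipeterwojzorog/ → nuibederwojzorog.
Rule 4 (final devoicing): /g/ is a voiced obstruent in word-final position, so it devoices to [k]. /nuibederwojzorog/ → nuibederwojzorok.

nuibederwojzorok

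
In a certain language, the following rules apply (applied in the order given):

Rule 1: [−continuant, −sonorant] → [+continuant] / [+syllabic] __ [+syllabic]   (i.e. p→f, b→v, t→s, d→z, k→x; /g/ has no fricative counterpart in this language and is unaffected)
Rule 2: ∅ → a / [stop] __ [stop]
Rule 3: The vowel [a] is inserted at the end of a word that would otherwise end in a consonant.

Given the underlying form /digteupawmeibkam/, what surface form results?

Rule 1 (intervocalic spirantization): /p/ is a stop between vowels /u/ and /a/, so it spirantizes to the fricative [f]. /digteupawmeibkam/ → digteufawmeibkam.
Rule 2 (stop-cluster a-epenthesis): /g/ and /t/ form a stop–stop cluster, so [a] is inserted between them. /b/ and /k/ form a stop–stop cluster, so [a] is inserted between them. /digteufawmeibkam/ → digateufawmeibakam.
Rule 3 (final a-epenthesis): the form ends in the consonant /m/, so [a] is inserted word-finally. /digateufawmeibakam/ → digateufawmeibakama.

digateufawmeibakama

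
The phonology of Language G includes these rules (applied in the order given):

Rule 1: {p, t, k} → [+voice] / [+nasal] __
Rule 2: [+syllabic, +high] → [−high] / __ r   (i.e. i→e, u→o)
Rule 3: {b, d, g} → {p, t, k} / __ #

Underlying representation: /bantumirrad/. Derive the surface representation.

Rule 1 (post-nasal voicing): /t/ is a voiceless stop immediately after the nasal /n/, so it voices to [d]. /bantumirrad/ → bandumirrad.
Rule 2 (pre-rhotic lowering): /i/ is a high vowel immediately before /r/, so it lowers to [e]. /bandumirrad/ → bandumerrad.
Rule 3 (final devoicing): /d/ is a voiced stop in word-final position, so it devoices to [t]. /bandumerrad/ → bandumerrat.

bandumerrat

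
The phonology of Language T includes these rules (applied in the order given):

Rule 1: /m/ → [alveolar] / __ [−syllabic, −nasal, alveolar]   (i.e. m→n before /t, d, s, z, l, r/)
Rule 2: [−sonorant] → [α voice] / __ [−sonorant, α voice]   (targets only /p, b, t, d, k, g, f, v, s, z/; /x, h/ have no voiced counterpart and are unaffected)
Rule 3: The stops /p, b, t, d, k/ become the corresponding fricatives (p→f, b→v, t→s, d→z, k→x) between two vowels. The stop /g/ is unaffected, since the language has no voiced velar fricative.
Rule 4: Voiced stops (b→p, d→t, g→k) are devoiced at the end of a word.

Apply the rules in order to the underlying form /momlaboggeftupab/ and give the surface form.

Rule 1 (nasal place assimilation): /m/ precedes the alveolar consonant /l/, so it assimilates in place to [n]. /momlaboggeftupab/ → monlaboggeftupab.
Rule 2 (regressive voicing assimilation): no segment meets the environment; /monlaboggeftupab/ is unchanged.
Rule 3 (intervocalic spirantization): /b/ is a stop between vowels /a/ and /o/, so it spirantizes to the fricative [v]. /p/ is a stop between vowels /u/ and /a/, so it spirantizes to the fricative [f]. /monlaboggeftupab/ → monlavoggeftufab.
Rule 4 (final devoicing): /b/ is a voiced stop in word-final position, so it devoices to [p]. /monlavoggeftufab/ → monlavoggeftufap.

monlavoggeftufap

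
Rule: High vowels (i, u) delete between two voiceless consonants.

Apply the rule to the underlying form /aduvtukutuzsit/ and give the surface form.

/u/ is a high vowel flanked by voiceless consonants /t/ and /k/, so it deletes.
/u/ is a high vowel flanked by voiceless consonants /k/ and /t/, so it deletes.
/i/ is a high vowel flanked by voiceless consonants /s/ and /t/, so it deletes.
Surface form: [aduvtktuzst].

aduvtktuzst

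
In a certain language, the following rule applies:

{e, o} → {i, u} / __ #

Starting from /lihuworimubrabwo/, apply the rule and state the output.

lihuworimubrabwu

Scanning /lihuworimubrabwo/: /o/ at position 6 is not in the conditioning environment; /o/ is a mid vowel in word-final position, so it raises to [u].
Result: [lihuworimubrabwu].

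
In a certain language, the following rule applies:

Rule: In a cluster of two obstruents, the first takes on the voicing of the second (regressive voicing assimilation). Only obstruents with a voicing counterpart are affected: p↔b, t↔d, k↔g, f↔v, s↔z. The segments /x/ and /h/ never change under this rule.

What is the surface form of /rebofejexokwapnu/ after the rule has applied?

rebofejexokwapnu

No segment of /rebofejexokwapnu/ meets the structural description of the rule, so the form surfaces unchanged.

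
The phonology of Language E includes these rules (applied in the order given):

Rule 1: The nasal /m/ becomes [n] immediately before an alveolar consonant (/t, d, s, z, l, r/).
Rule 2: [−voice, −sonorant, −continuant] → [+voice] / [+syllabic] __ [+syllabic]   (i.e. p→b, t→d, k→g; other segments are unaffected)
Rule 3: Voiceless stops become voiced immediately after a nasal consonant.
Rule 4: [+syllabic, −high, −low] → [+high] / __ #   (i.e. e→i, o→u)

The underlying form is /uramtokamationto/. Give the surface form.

urandogamadiondu

Rule 1 (nasal place assimilation): /m/ precedes the alveolar consonant /t/, so it assimilates in place to [n]. /uramtokamationto/ → urantokamationto.
Rule 2 (intervocalic voicing): /k/ is a voiceless stop between vowels /o/ and /a/, so it voices to [g]. /t/ is a voiceless stop between vowels /a/ and /i/, so it voices to [d]. /urantokamationto/ → urantogamadionto.
Rule 3 (post-nasal voicing): /t/ is a voiceless stop immediately after the nasal /n/, so it voices to [d]. /t/ is a voiceless stop immediately after the nasal /n/, so it voices to [d]. /urantogamadionto/ → urandogamadiondo.
Rule 4 (final vowel raising): /o/ is a mid vowel in word-final position, so it raises to [u]. /urandogamadiondo/ → urandogamadiondu.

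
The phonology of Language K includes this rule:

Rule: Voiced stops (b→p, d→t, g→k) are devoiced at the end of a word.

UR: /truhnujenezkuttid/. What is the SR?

/d/ is a voiced stop in word-final position, so it devoices to [t].
Surface form: [truhnujenezkuttit].

truhnujenezkuttit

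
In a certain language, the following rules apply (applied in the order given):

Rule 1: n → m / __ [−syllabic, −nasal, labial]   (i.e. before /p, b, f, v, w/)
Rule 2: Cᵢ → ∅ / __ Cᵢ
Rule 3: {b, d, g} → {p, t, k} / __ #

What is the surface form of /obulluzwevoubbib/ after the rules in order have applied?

Rule 1 (nasal place assimilation): no segment meets the environment; /obulluzwevoubbib/ is unchanged.
Rule 2 (degemination): /ll/ is a geminate; the first /l/ deletes. /bb/ is a geminate; the first /b/ deletes. /obulluzwevoubbib/ → obuluzwevoubib.
Rule 3 (final devoicing): /b/ is a voiced stop in word-final position, so it devoices to [p]. /obuluzwevoubib/ → obuluzwevoubip.

obuluzwevoubip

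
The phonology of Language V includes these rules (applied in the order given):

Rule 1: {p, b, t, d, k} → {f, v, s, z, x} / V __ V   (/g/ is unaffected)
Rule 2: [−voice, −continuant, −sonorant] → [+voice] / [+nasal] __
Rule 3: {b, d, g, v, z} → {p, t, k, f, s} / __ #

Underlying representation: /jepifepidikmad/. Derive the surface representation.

jefifefizikmat

Rule 1 (intervocalic spirantization): /p/ is a stop between vowels /e/ and /i/, so it spirantizes to the fricative [f]. /p/ is a stop between vowels /e/ and /i/, so it spirantizes to the fricative [f]. /d/ is a stop between vowels /i/ and /i/, so it spirantizes to the fricative [z]. /jepifepidikmad/ → jefifefizikmad.
Rule 2 (post-nasal voicing): no segment meets the environment; /jefifefizikmad/ is unchanged.
Rule 3 (final devoicing): /d/ is a voiced obstruent in word-final position, so it devoices to [t]. /jefifefizikmad/ → jefifefizikmat.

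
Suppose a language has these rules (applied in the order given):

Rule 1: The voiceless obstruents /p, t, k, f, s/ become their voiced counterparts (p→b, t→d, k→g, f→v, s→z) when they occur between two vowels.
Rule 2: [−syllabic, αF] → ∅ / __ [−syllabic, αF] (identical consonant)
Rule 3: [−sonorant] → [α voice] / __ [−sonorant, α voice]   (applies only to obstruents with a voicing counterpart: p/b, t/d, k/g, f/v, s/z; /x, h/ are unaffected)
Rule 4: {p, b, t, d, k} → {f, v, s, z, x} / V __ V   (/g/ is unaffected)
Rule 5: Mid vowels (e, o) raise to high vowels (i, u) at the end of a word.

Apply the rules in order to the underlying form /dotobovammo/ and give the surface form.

Rule 1 (intervocalic voicing): /t/ is a voiceless obstruent between vowels /o/ and /o/, so it voices to [d]. /dotobovammo/ → dodobovammo.
Rule 2 (degemination): /mm/ is a geminate; the first /m/ deletes. /dodobovammo/ → dodobovamo.
Rule 3 (regressive voicing assimilation): no segment meets the environment; /dodobovamo/ is unchanged.
Rule 4 (intervocalic spirantization): /d/ is a stop between vowels /o/ and /o/, so it spirantizes to the fricative [z]. /b/ is a stop between vowels /o/ and /o/, so it spirantizes to the fricative [v]. /dodobovamo/ → dozovovamo.
Rule 5 (final vowel raising): /o/ is a mid vowel in word-final position, so it raises to [u]. /dozovovamo/ → dozovovamu.

dozovovamu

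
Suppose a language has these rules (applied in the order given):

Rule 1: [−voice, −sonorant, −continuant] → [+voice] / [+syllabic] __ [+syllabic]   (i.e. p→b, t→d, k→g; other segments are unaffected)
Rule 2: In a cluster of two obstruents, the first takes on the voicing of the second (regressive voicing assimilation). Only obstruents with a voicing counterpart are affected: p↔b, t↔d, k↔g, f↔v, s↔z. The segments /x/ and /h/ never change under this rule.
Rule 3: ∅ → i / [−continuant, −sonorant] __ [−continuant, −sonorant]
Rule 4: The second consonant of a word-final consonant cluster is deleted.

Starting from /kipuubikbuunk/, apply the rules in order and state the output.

kibuubigibuun

Rule 1 (intervocalic voicing): /p/ is a voiceless stop between vowels /i/ and /u/, so it voices to [b]. /kipuubikbuunk/ → kibuubikbuunk.
Rule 2 (regressive voicing assimilation): /k/ precedes the voiced obstruent /b/, so it voices to [g] by assimilation. /kibuubikbuunk/ → kibuubigbuunk.
Rule 3 (stop-cluster i-epenthesis): /g/ and /b/ form a stop–stop cluster, so [i] is inserted between them. /kibuubigbuunk/ → kibuubigibuunk.
Rule 4 (final cluster simplification): /k/ is the second consonant of a word-final cluster /nk/, so it deletes. /kibuubigibuunk/ → kibuubigibuun.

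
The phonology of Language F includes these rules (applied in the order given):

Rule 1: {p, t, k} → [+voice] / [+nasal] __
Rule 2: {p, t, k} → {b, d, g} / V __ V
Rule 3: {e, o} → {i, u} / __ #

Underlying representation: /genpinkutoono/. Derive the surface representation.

genbingudoonu

Rule 1 (post-nasal voicing): /p/ is a voiceless stop immediately after the nasal /n/, so it voices to [b]. /k/ is a voiceless stop immediately after the nasal /n/, so it voices to [g]. /genpinkutoono/ → genbingutoono.
Rule 2 (intervocalic voicing): /t/ is a voiceless stop between vowels /u/ and /o/, so it voices to [d]. /genbingutoono/ → genbingudoono.
Rule 3 (final vowel raising): /o/ is a mid vowel in word-final position, so it raises to [u]. /genbingudoono/ → genbingudoonu.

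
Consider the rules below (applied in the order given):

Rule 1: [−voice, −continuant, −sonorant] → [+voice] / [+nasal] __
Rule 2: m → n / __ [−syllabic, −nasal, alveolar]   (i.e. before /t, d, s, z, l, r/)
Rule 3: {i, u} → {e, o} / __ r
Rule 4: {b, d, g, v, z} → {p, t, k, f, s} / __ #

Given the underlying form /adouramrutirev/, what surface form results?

Rule 1 (post-nasal voicing): no segment meets the environment; /adouramrutirev/ is unchanged.
Rule 2 (nasal place assimilation): /m/ precedes the alveolar consonant /r/, so it assimilates in place to [n]. /adouramrutirev/ → adouranrutirev.
Rule 3 (pre-rhotic lowering): /u/ is a high vowel immediately before /r/, so it lowers to [o]. /i/ is a high vowel immediately before /r/, so it lowers to [e]. /adouranrutirev/ → adooranruterev.
Rule 4 (final devoicing): /v/ is a voiced obstruent in word-final position, so it devoices to [f]. /adooranruterev/ → adooranruteref.

adooranruteref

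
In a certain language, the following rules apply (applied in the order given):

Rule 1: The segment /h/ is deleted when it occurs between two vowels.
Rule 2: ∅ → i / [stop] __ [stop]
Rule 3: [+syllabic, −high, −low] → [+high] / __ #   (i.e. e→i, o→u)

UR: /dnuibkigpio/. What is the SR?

Rule 1 (intervocalic h-deletion): no segment meets the environment; /dnuibkigpio/ is unchanged.
Rule 2 (stop-cluster i-epenthesis): /b/ and /k/ form a stop–stop cluster, so [i] is inserted between them. /g/ and /p/ form a stop–stop cluster, so [i] is inserted between them. /dnuibkigpio/ → dnuibikigipio.
Rule 3 (final vowel raising): /o/ is a mid vowel in word-final position, so it raises to [u]. /dnuibikigipio/ → dnuibikigipiu.

dnuibikigipiu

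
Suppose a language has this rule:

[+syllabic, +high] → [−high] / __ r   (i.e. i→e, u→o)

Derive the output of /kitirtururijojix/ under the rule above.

Scanning /kitirtururijojix/: /i/ at position 2 is not in the conditioning environment; /i/ is a high vowel immediately before /r/, so it lowers to [e]; /u/ is a high vowel immediately before /r/, so it lowers to [o]; /u/ is a high vowel immediately before /r/, so it lowers to [o]; /i/ at position 11 is not in the conditioning environment; /i/ at position 15 is not in the conditioning environment.
Result: [kitertororijojix].

kitertororijojix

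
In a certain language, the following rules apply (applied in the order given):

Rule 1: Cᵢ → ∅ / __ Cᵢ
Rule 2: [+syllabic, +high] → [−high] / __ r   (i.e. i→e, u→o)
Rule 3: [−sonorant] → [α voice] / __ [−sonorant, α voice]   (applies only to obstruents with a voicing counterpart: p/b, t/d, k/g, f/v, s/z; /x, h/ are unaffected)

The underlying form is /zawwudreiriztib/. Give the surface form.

Rule 1 (degemination): /ww/ is a geminate; the first /w/ deletes. /zawwudreiriztib/ → zawudreiriztib.
Rule 2 (pre-rhotic lowering): /i/ is a high vowel immediately before /r/, so it lowers to [e]. /zawudreiriztib/ → zawudreeriztib.
Rule 3 (regressive voicing assimilation): /z/ precedes the voiceless obstruent /t/, so it devoices to [s] by assimilation. /zawudreeriztib/ → zawudreeristib.

zawudreeristib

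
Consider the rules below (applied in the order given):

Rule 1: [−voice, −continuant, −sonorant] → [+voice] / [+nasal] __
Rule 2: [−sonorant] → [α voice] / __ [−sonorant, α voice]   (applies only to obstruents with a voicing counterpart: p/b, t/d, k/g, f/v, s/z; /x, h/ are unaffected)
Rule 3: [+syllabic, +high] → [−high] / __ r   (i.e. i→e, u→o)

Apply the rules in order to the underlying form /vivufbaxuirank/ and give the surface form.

Rule 1 (post-nasal voicing): /k/ is a voiceless stop immediately after the nasal /n/, so it voices to [g]. /vivufbaxuirank/ → vivufbaxuirang.
Rule 2 (regressive voicing assimilation): /f/ precedes the voiced obstruent /b/, so it voices to [v] by assimilation. /vivufbaxuirang/ → vivuvbaxuirang.
Rule 3 (pre-rhotic lowering): /i/ is a high vowel immediately before /r/, so it lowers to [e]. /vivuvbaxuirang/ → vivuvbaxuerang.

vivuvbaxuerang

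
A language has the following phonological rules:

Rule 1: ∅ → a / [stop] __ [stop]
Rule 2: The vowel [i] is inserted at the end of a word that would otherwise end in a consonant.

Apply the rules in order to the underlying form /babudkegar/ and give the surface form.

Rule 1 (stop-cluster a-epenthesis): /d/ and /k/ form a stop–stop cluster, so [a] is inserted between them. /babudkegar/ → babudakegar.
Rule 2 (final i-epenthesis): the form ends in the consonant /r/, so [i] is inserted word-finally. /babudakegar/ → babudakegari.

babudakegari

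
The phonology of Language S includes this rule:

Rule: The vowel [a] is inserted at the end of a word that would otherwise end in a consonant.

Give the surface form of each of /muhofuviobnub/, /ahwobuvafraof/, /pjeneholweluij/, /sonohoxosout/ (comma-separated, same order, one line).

muhofuviobnuba, ahwobuvafraofa, pjeneholweluija, sonohoxosouta

/muhofuviobnub/: the form ends in the consonant /b/, so [a] is inserted word-finally. → [muhofuviobnuba].
/ahwobuvafraof/: the form ends in the consonant /f/, so [a] is inserted word-finally. → [ahwobuvafraofa].
/pjeneholweluij/: the form ends in the consonant /j/, so [a] is inserted word-finally. → [pjeneholweluija].
/sonohoxosout/: the form ends in the consonant /t/, so [a] is inserted word-finally. → [sonohoxosouta].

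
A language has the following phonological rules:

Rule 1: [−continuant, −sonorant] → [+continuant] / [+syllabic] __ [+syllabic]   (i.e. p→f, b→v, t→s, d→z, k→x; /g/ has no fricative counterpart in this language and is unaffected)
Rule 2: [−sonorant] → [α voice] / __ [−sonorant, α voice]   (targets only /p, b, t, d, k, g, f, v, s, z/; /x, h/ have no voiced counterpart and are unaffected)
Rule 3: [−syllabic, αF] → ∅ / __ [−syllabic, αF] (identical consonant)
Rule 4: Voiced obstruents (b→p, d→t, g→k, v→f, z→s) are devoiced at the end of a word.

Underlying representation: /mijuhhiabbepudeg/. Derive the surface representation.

Rule 1 (intervocalic spirantization): /p/ is a stop between vowels /e/ and /u/, so it spirantizes to the fricative [f]. /d/ is a stop between vowels /u/ and /e/, so it spirantizes to the fricative [z]. /mijuhhiabbepudeg/ → mijuhhiabbefuzeg.
Rule 2 (regressive voicing assimilation): no segment meets the environment; /mijuhhiabbefuzeg/ is unchanged.
Rule 3 (degemination): /hh/ is a geminate; the first /h/ deletes. /bb/ is a geminate; the first /b/ deletes. /mijuhhiabbefuzeg/ → mijuhiabefuzeg.
Rule 4 (final devoicing): /g/ is a voiced obstruent in word-final position, so it devoices to [k]. /mijuhiabefuzeg/ → mijuhiabefuzek.

mijuhiabefuzek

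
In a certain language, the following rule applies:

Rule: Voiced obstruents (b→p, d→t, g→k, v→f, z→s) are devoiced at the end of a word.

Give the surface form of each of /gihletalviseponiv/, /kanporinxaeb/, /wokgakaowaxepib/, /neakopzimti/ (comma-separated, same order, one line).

/gihletalviseponiv/: /v/ is a voiced obstruent in word-final position, so it devoices to [f]. → [gihletalviseponif].
/kanporinxaeb/: /b/ is a voiced obstruent in word-final position, so it devoices to [p]. → [kanporinxaep].
/wokgakaowaxepib/: /b/ is a voiced obstruent in word-final position, so it devoices to [p]. → [wokgakaowaxepip].
/neakopzimti/: the rule's environment is not met; surfaces unchanged as [neakopzimti].

gihletalviseponif, kanporinxaep, wokgakaowaxepip, neakopzimti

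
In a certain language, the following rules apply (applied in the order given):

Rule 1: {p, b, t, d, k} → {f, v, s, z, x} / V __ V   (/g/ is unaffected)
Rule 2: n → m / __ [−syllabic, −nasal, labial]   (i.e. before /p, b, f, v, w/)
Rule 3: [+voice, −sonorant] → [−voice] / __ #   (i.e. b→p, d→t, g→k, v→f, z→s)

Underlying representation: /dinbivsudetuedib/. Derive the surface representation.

dimbivsuzesuezip

Rule 1 (intervocalic spirantization): /d/ is a stop between vowels /u/ and /e/, so it spirantizes to the fricative [z]. /t/ is a stop between vowels /e/ and /u/, so it spirantizes to the fricative [s]. /d/ is a stop between vowels /e/ and /i/, so it spirantizes to the fricative [z]. /dinbivsudetuedib/ → dinbivsuzesuezib.
Rule 2 (nasal place assimilation): /n/ precedes the labial consonant /b/, so it assimilates in place to [m]. /dinbivsuzesuezib/ → dimbivsuzesuezib.
Rule 3 (final devoicing): /b/ is a voiced obstruent in word-final position, so it devoices to [p]. /dimbivsuzesuezib/ → dimbivsuzesuezip.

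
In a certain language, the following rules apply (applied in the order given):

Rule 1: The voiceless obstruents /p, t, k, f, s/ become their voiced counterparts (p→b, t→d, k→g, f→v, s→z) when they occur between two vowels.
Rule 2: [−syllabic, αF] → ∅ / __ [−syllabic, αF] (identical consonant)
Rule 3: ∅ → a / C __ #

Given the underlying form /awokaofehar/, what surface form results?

Rule 1 (intervocalic voicing): /k/ is a voiceless obstruent between vowels /o/ and /a/, so it voices to [g]. /f/ is a voiceless obstruent between vowels /o/ and /e/, so it voices to [v]. /awokaofehar/ → awogaovehar.
Rule 2 (degemination): no segment meets the environment; /awogaovehar/ is unchanged.
Rule 3 (final a-epenthesis): the form ends in the consonant /r/, so [a] is inserted word-finally. /awogaovehar/ → awogaovehara.

awogaovehara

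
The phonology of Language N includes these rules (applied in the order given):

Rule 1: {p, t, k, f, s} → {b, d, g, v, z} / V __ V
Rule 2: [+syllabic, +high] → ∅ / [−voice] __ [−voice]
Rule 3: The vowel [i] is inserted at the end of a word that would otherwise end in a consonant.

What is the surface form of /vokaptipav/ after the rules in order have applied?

Rule 1 (intervocalic voicing): /k/ is a voiceless obstruent between vowels /o/ and /a/, so it voices to [g]. /p/ is a voiceless obstruent between vowels /i/ and /a/, so it voices to [b]. /vokaptipav/ → vogaptibav.
Rule 2 (high vowel syncope): no segment meets the environment; /vogaptibav/ is unchanged.
Rule 3 (final i-epenthesis): the form ends in the consonant /v/, so [i] is inserted word-finally. /vogaptibav/ → vogaptibavi.

vogaptibavi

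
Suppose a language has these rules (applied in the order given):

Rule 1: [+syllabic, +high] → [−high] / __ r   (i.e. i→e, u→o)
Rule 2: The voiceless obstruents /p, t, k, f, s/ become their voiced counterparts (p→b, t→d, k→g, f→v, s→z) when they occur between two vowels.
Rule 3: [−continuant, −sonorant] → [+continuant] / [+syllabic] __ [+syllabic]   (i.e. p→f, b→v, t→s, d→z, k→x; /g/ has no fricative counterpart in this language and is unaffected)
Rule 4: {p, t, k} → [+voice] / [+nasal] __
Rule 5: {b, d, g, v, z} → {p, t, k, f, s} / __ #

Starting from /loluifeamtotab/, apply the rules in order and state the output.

Rule 1 (pre-rhotic lowering): no segment meets the environment; /loluifeamtotab/ is unchanged.
Rule 2 (intervocalic voicing): /f/ is a voiceless obstruent between vowels /i/ and /e/, so it voices to [v]. /t/ is a voiceless obstruent between vowels /o/ and /a/, so it voices to [d]. /loluifeamtotab/ → loluiveamtodab.
Rule 3 (intervocalic spirantization): /d/ is a stop between vowels /o/ and /a/, so it spirantizes to the fricative [z]. /loluiveamtodab/ → loluiveamtozab.
Rule 4 (post-nasal voicing): /t/ is a voiceless stop immediately after the nasal /m/, so it voices to [d]. /loluiveamtozab/ → loluiveamdozab.
Rule 5 (final devoicing): /b/ is a voiced obstruent in word-final position, so it devoices to [p]. /loluiveamdozab/ → loluiveamdozap.

loluiveamdozap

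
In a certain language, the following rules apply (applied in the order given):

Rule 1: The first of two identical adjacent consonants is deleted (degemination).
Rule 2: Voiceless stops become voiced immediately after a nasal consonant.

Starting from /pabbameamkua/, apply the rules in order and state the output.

Rule 1 (degemination): /bb/ is a geminate; the first /b/ deletes. /pabbameamkua/ → pabameamkua.
Rule 2 (post-nasal voicing): /k/ is a voiceless stop immediately after the nasal /m/, so it voices to [g]. /pabameamkua/ → pabameamgua.

pabameamgua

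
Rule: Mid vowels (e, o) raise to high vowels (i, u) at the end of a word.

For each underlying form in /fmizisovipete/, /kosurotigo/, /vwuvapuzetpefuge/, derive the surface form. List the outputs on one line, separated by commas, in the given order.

fmizisovipeti, kosurotigu, vwuvapuzetpefugi

/fmizisovipete/: /e/ is a mid vowel in word-final position, so it raises to [i]. → [fmizisovipeti].
/kosurotigo/: /o/ is a mid vowel in word-final position, so it raises to [u]. → [kosurotigu].
/vwuvapuzetpefuge/: /e/ is a mid vowel in word-final position, so it raises to [i]. → [vwuvapuzetpefugi].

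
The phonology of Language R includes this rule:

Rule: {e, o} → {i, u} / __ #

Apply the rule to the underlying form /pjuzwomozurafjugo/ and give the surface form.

pjuzwomozurafjugu

/o/ is a mid vowel in word-final position, so it raises to [u].
The other instances of /o/ do not occur in the required environment and remain unchanged.
Surface form: [pjuzwomozurafjugu].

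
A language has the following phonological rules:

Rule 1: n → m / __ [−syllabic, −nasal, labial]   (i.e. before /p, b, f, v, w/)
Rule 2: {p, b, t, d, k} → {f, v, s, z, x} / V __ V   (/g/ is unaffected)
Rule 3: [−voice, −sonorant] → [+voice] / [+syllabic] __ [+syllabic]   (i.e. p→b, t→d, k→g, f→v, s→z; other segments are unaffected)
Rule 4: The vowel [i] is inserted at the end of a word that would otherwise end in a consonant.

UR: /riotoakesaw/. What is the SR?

Rule 1 (nasal place assimilation): no segment meets the environment; /riotoakesaw/ is unchanged.
Rule 2 (intervocalic spirantization): /t/ is a stop between vowels /o/ and /o/, so it spirantizes to the fricative [s]. /k/ is a stop between vowels /a/ and /e/, so it spirantizes to the fricative [x]. /riotoakesaw/ → riosoaxesaw.
Rule 3 (intervocalic voicing): /s/ is a voiceless obstruent between vowels /o/ and /o/, so it voices to [z]. /s/ is a voiceless obstruent between vowels /e/ and /a/, so it voices to [z]. /riosoaxesaw/ → riozoaxezaw.
Rule 4 (final i-epenthesis): the form ends in the consonant /w/, so [i] is inserted word-finally. /riozoaxezaw/ → riozoaxezawi.

riozoaxezawi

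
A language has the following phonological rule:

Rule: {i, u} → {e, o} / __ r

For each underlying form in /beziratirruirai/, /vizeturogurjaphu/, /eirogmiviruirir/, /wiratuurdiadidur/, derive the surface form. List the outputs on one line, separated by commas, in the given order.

/beziratirruirai/: /i/ is a high vowel immediately before /r/, so it lowers to [e]. /i/ is a high vowel immediately before /r/, so it lowers to [e]. /i/ is a high vowel immediately before /r/, so it lowers to [e]. → [bezeraterruerai].
/vizeturogurjaphu/: /u/ is a high vowel immediately before /r/, so it lowers to [o]. /u/ is a high vowel immediately before /r/, so it lowers to [o]. → [vizetorogorjaphu].
/eirogmiviruirir/: /i/ is a high vowel immediately before /r/, so it lowers to [e]. /i/ is a high vowel immediately before /r/, so it lowers to [e]. /i/ is a high vowel immediately before /r/, so it lowers to [e]. /i/ is a high vowel immediately before /r/, so it lowers to [e]. → [eerogmiveruerer].
/wiratuurdiadidur/: /i/ is a high vowel immediately before /r/, so it lowers to [e]. /u/ is a high vowel immediately before /r/, so it lowers to [o]. /u/ is a high vowel immediately before /r/, so it lowers to [o]. → [weratuordiadidor].

bezeraterruerai, vizetorogorjaphu, eerogmiveruerer, weratuordiadidor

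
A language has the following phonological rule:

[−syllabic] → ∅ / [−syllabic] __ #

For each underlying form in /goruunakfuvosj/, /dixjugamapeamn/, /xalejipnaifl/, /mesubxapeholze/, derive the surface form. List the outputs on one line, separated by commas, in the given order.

goruunakfuvos, dixjugamapeam, xalejipnaif, mesubxapeholze

/goruunakfuvosj/: /j/ is the second consonant of a word-final cluster /sj/, so it deletes. → [goruunakfuvos].
/dixjugamapeamn/: /n/ is the second consonant of a word-final cluster /mn/, so it deletes. → [dixjugamapeam].
/xalejipnaifl/: /l/ is the second consonant of a word-final cluster /fl/, so it deletes. → [xalejipnaif].
/mesubxapeholze/: the rule's environment is not met; surfaces unchanged as [mesubxapeholze].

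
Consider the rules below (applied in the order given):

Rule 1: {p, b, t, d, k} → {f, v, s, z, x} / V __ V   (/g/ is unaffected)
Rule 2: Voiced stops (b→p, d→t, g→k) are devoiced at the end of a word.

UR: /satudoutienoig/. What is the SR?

Rule 1 (intervocalic spirantization): /t/ is a stop between vowels /a/ and /u/, so it spirantizes to the fricative [s]. /d/ is a stop between vowels /u/ and /o/, so it spirantizes to the fricative [z]. /t/ is a stop between vowels /u/ and /i/, so it spirantizes to the fricative [s]. /satudoutienoig/ → sasuzousienoig.
Rule 2 (final devoicing): /g/ is a voiced stop in word-final position, so it devoices to [k]. /sasuzousienoig/ → sasuzousienoik.

sasuzousienoik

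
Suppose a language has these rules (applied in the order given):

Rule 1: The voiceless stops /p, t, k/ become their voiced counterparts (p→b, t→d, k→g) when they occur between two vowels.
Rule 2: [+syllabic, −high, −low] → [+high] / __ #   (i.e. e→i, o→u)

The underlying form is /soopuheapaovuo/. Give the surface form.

Rule 1 (intervocalic voicing): /p/ is a voiceless stop between vowels /o/ and /u/, so it voices to [b]. /p/ is a voiceless stop between vowels /a/ and /a/, so it voices to [b]. /soopuheapaovuo/ → soobuheabaovuo.
Rule 2 (final vowel raising): /o/ is a mid vowel in word-final position, so it raises to [u]. /soobuheabaovuo/ → soobuheabaovuu.

soobuheabaovuu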